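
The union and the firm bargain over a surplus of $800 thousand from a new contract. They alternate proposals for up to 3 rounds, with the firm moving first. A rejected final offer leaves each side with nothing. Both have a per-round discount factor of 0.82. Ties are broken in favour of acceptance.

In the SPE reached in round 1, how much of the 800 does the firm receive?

681.92

Round 3 (the firm proposes): rejection yields 0 for the union; the firm offers 0 and keeps 800.
Round 2 (the union proposes): the firm can get 800 next round, worth 0.82 × 800 = 656 now; the union offers that and keeps 144.
Round 1 (the firm proposes): the union can get 144 next round, worth 0.82 × 144 = 118.08 now; the firm offers that and keeps 681.92.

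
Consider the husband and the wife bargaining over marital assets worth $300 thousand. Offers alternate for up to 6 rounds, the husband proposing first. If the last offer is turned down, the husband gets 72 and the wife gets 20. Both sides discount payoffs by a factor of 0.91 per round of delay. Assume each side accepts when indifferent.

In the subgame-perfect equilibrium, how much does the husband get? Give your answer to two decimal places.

112.80

Round 6 (the wife proposes): the husband gets 72 if talks fail, so the wife offers 72 and keeps 228.
Round 5 (the husband proposes): the wife can get 228 next round, worth 0.91 × 228 = 207.48 now, so the husband offers 207.48, keeping 92.52.
Round 4 (the wife proposes): the husband can get 92.52 next round, worth 0.91 × 92.52 = 84.1932 now; the wife offers that and keeps 215.8068.
Round 3 (the husband proposes): the wife can get 215.8068 next round, worth 0.91 × 215.8068 = 196.384188 now, so the husband offers 196.384188, keeping 103.615812.
Round 2 (the wife proposes): the husband can get 103.615812 next round, worth 0.91 × 103.615812 = 94.29038892 now, so the wife offers 94.29038892, keeping 205.70961108.
Round 1 (the husband proposes): the wife can get 205.70961108 next round, worth 0.91 × 205.70961108 = 187.1957460828 now; the husband offers that and keeps 112.8042539172.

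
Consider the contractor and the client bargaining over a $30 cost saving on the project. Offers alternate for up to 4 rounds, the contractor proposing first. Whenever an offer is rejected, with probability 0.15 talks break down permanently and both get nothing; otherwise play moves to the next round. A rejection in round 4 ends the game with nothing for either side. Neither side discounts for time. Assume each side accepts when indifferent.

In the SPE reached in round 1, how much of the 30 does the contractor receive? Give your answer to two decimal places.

7.75

Round 4 (the client proposes): rejection yields 0 for the contractor; the client offers 0 and keeps 30.
Round 3 (the contractor proposes): rejecting gives the client an expected 0.85 × 30 = 25.5; the contractor offers that and keeps 4.5.
Round 2 (the client proposes): rejecting gives the contractor an expected 0.85 × 4.5 = 3.825; the client offers that and keeps 26.175.
Round 1 (the contractor proposes): rejecting gives the client an expected 0.85 × 26.175 = 22.24875, so the contractor offers 22.24875, keeping 7.75125.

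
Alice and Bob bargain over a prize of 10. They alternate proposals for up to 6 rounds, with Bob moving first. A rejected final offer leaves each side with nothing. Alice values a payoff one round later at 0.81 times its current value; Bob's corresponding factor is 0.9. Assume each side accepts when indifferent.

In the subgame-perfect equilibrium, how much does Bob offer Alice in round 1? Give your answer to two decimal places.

5.71

By backward induction:
Round 6 (Alice proposes): rejection yields 0 for Bob; Alice offers 0 and keeps 10.
Round 5 (Bob proposes): Alice can get 10 next round, worth 0.81 × 10 = 8.1 now, so Bob offers 8.1, keeping 1.9.
Round 4 (Alice proposes): Bob can get 1.9 next round, worth 0.9 × 1.9 = 1.71 now; Alice offers that and keeps 8.29.
Round 3 (Bob proposes): Alice can get 8.29 next round, worth 0.81 × 8.29 = 6.7149 now. Bob offers 6.7149 and keeps 10 − 6.7149 = 3.2851.
Round 2 (Alice proposes): Bob can get 3.2851 next round, worth 0.9 × 3.2851 = 2.95659 now; Alice offers that and keeps 7.04341.
Round 1 (Bob proposes): Alice can get 7.04341 next round, worth 0.81 × 7.04341 = 5.7051621 now, so Bob offers 5.7051621, keeping 4.2948379.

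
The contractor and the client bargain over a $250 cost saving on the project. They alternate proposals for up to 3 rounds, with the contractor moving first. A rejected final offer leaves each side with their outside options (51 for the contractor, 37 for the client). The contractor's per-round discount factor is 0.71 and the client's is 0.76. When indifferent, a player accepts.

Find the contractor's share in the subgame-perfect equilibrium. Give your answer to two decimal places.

174.93

Round 3 (the contractor proposes): the client gets 37 if talks fail, so the contractor offers 37 and keeps 213.
Round 2 (the client proposes): the contractor can get 213 next round, worth 0.71 × 213 = 151.23 now, so the client offers 151.23, keeping 98.77.
Round 1 (the contractor proposes): the client can get 98.77 next round, worth 0.76 × 98.77 = 75.0652 now; the contractor offers that and keeps 174.9348.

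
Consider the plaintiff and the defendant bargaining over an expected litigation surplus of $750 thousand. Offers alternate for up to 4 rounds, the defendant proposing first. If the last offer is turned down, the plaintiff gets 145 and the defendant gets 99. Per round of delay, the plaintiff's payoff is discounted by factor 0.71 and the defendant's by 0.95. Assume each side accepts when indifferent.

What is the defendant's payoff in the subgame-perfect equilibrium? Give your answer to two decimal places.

Round 4 (the plaintiff proposes): the defendant gets 99 if talks fail, so the plaintiff offers 99 and keeps 651.
Round 3 (the defendant proposes): the plaintiff can get 651 next round, worth 0.71 × 651 = 462.21 now, so the defendant offers 462.21, keeping 287.79.
Round 2 (the plaintiff proposes): the defendant can get 287.79 next round, worth 0.95 × 287.79 = 273.4005 now. The plaintiff offers 273.4005 and keeps 750 − 273.4005 = 476.5995.
Round 1 (the defendant proposes): the plaintiff can get 476.5995 next round, worth 0.71 × 476.5995 = 338.385645 now, so the defendant offers 338.385645, keeping 411.614355.

411.61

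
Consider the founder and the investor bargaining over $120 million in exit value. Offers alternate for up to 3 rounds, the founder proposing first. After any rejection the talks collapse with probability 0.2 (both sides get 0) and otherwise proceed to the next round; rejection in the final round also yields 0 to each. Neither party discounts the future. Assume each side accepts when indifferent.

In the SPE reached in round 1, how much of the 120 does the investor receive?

19.2

Round 3 (the founder proposes): rejection yields 0 for the investor; the founder offers 0 and keeps 120.
Round 2 (the investor proposes): rejecting gives the founder an expected 0.8 × 120 = 96. The investor offers 96 and keeps 120 − 96 = 24.
Round 1 (the founder proposes): rejecting gives the investor an expected 0.8 × 24 = 19.2. The founder offers 19.2 and keeps 120 − 19.2 = 100.8.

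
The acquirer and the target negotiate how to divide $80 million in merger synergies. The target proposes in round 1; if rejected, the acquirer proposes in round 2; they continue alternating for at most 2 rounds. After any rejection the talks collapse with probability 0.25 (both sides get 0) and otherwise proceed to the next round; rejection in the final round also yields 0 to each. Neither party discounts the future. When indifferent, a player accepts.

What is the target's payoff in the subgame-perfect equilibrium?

By backward induction:
Round 2 (the acquirer proposes): rejection yields 0 for the target; the acquirer offers 0 and keeps 80.
Round 1 (the target proposes): rejecting gives the acquirer an expected 0.75 × 80 = 60; the target offers that and keeps 20.

20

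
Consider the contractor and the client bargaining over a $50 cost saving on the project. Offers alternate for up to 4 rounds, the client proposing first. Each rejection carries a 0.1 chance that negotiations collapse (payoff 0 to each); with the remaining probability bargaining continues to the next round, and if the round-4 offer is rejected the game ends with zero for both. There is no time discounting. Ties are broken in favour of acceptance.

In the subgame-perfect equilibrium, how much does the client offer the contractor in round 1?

Round 4 (the contractor proposes): rejection yields 0 for the client; the contractor offers 0 and keeps 50.
Round 3 (the client proposes): rejecting gives the contractor an expected 0.9 × 50 = 45. The client offers 45 and keeps 50 − 45 = 5.
Round 2 (the contractor proposes): rejecting gives the client an expected 0.9 × 5 = 4.5; the contractor offers that and keeps 45.5.
Round 1 (the client proposes): rejecting gives the contractor an expected 0.9 × 45.5 = 40.95, so the client offers 40.95, keeping 9.05.

40.95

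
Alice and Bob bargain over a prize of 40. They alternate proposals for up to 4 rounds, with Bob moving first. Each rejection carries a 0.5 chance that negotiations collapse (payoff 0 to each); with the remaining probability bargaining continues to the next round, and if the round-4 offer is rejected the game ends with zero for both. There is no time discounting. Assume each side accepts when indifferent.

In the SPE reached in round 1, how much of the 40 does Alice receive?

Round 4 (Alice proposes): Bob will accept anything ≥ 0, so Alice offers 0 and keeps 40.
Round 3 (Bob proposes): rejecting gives Alice an expected 0.5 × 40 = 20; Bob offers that and keeps 20.
Round 2 (Alice proposes): rejecting gives Bob an expected 0.5 × 20 = 10, so Alice offers 10, keeping 30.
Round 1 (Bob proposes): rejecting gives Alice an expected 0.5 × 30 = 15; Bob offers that and keeps 25.

15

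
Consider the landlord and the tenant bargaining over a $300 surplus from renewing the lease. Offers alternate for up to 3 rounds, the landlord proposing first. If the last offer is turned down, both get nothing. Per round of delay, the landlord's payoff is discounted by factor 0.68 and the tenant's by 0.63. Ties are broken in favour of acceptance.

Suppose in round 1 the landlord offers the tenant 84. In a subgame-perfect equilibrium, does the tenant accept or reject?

Round 3 (the landlord proposes): rejection yields 0 for the tenant; the landlord offers 0 and keeps 300.
Round 2 (the tenant proposes): the landlord can get 300 next round, worth 0.68 × 300 = 204 now. The tenant offers 204 and keeps 300 − 204 = 96.
So by rejecting in round 1, the tenant gets 96 next round, worth 0.63 × 96 = 60.48 now.
Offer 84 ≥ 60.48, so the tenant accepts.

Accept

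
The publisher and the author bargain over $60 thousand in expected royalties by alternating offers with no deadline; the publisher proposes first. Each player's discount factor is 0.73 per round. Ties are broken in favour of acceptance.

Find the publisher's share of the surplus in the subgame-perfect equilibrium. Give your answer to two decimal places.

In a stationary SPE each proposer offers the other exactly their discounted continuation value.
If the publisher keeps x when proposing and the author keeps y when proposing, then x = 60 − 0.73y and y = 60 − 0.73x.
Solving: x = 60(1 − 0.73) / (1 − 0.73·0.73) = 16.2 / 0.4671 ≈ 34.6821.
The author gets 60 − 34.6821 ≈ 25.3179.

34.68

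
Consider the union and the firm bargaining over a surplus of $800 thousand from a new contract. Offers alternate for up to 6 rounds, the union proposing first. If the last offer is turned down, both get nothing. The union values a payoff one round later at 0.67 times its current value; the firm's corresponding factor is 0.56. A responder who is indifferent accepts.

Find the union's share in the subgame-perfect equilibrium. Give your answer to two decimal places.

533.62

Round 6 (the firm proposes): rejection yields 0 for the union; the firm offers 0 and keeps 800.
Round 5 (the union proposes): the firm can get 800 next round, worth 0.56 × 800 = 448 now; the union offers that and keeps 352.
Round 4 (the firm proposes): the union can get 352 next round, worth 0.67 × 352 = 235.84 now; the firm offers that and keeps 564.16.
Round 3 (the union proposes): the firm can get 564.16 next round, worth 0.56 × 564.16 = 315.9296 now, so the union offers 315.9296, keeping 484.0704.
Round 2 (the firm proposes): the union can get 484.0704 next round, worth 0.67 × 484.0704 = 324.327168 now. The firm offers 324.327168 and keeps 800 − 324.327168 = 475.672832.
Round 1 (the union proposes): the firm can get 475.672832 next round, worth 0.56 × 475.672832 = 266.37678592 now. The union offers 266.37678592 and keeps 800 − 266.37678592 = 533.62321408.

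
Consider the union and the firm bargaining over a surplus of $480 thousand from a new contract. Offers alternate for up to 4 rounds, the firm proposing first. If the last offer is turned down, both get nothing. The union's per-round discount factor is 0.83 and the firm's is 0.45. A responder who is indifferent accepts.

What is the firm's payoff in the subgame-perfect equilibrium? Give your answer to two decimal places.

Solve by backward induction from round 4.
Round 4 (the union proposes): the firm will accept anything ≥ 0, so the union offers 0 and keeps 480.
Round 3 (the firm proposes): the union can get 480 next round, worth 0.83 × 480 = 398.4 now. The firm offers 398.4 and keeps 480 − 398.4 = 81.6.
Round 2 (the union proposes): the firm can get 81.6 next round, worth 0.45 × 81.6 = 36.72 now; the union offers that and keeps 443.28.
Round 1 (the firm proposes): the union can get 443.28 next round, worth 0.83 × 443.28 = 367.9224 now, so the firm offers 367.9224, keeping 112.0776.

112.08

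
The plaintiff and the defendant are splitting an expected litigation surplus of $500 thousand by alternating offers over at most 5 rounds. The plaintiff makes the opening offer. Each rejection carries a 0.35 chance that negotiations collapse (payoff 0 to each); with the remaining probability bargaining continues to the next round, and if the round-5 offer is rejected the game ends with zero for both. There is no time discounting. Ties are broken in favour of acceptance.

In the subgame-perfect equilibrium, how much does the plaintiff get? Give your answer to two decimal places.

By backward induction:
Round 5 (the plaintiff proposes): the defendant will accept anything ≥ 0, so the plaintiff offers 0 and keeps 500.
Round 4 (the defendant proposes): rejecting gives the plaintiff an expected 0.65 × 500 = 325, so the defendant offers 325, keeping 175.
Round 3 (the plaintiff proposes): rejecting gives the defendant an expected 0.65 × 175 = 113.75; the plaintiff offers that and keeps 386.25.
Round 2 (the defendant proposes): rejecting gives the plaintiff an expected 0.65 × 386.25 = 251.0625. The defendant offers 251.0625 and keeps 500 − 251.0625 = 248.9375.
Round 1 (the plaintiff proposes): rejecting gives the defendant an expected 0.65 × 248.9375 = 161.809375. The plaintiff offers 161.809375 and keeps 500 − 161.809375 = 338.190625.

338.19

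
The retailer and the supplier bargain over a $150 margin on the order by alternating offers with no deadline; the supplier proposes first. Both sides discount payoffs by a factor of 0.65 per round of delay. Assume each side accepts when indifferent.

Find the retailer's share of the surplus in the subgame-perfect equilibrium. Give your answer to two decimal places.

59.09

Let x be the supplier's share when the supplier proposes and y be the retailer's share when the retailer proposes.
The retailer accepts iff offered ≥ 0.65·y, so x = 150 − 0.65y. Symmetrically y = 150 − 0.65x.
Substituting: x = 150 − 0.65(150 − 0.65x), giving x(1 − 0.65·0.65) = 150(1 − 0.65).
So x = 150 × 0.35 / 0.5775 ≈ 90.9091, and the retailer receives 150 − x ≈ 59.0909.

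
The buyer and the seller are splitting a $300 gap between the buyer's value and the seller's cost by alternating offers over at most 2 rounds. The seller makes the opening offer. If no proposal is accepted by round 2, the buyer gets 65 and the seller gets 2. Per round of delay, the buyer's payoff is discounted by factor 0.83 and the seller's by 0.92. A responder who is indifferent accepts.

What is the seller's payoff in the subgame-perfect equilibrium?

52.66

Round 2 (the buyer proposes): the seller gets 2 if talks fail, so the buyer offers 2 and keeps 298.
Round 1 (the seller proposes): the buyer can get 298 next round, worth 0.83 × 298 = 247.34 now. The seller offers 247.34 and keeps 300 − 247.34 = 52.66.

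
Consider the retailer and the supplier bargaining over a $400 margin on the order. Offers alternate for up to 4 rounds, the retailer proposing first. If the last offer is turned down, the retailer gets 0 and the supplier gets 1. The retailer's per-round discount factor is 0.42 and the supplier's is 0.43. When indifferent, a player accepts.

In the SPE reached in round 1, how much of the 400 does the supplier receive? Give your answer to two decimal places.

130.82

Round 4 (the supplier proposes): rejection yields 0 for the retailer; the supplier offers 0 and keeps 400.
Round 3 (the retailer proposes): the supplier can get 400 next round, worth 0.43 × 400 = 172 now. The retailer offers 172 and keeps 400 − 172 = 228.
Round 2 (the supplier proposes): the retailer can get 228 next round, worth 0.42 × 228 = 95.76 now; the supplier offers that and keeps 304.24.
Round 1 (the retailer proposes): the supplier can get 304.24 next round, worth 0.43 × 304.24 = 130.8232 now, so the retailer offers 130.8232, keeping 269.1768.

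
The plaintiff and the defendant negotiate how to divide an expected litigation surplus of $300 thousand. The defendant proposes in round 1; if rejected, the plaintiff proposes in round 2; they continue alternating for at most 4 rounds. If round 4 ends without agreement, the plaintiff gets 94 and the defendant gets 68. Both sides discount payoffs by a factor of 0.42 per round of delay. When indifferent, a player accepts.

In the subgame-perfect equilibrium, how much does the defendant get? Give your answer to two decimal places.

209.73

Round 4 (the plaintiff proposes): the defendant gets 68 if talks fail, so the plaintiff offers 68 and keeps 232.
Round 3 (the defendant proposes): the plaintiff can get 232 next round, worth 0.42 × 232 = 97.44 now; the defendant offers that and keeps 202.56.
Round 2 (the plaintiff proposes): the defendant can get 202.56 next round, worth 0.42 × 202.56 = 85.0752 now; the plaintiff offers that and keeps 214.9248.
Round 1 (the defendant proposes): the plaintiff can get 214.9248 next round, worth 0.42 × 214.9248 = 90.268416 now, so the defendant offers 90.268416, keeping 209.731584.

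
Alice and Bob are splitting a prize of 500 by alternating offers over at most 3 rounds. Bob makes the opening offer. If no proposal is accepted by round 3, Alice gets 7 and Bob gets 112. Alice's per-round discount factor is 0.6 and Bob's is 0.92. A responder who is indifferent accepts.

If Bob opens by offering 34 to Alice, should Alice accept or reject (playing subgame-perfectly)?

Work out Alice's continuation value if the offer is rejected.
Round 3 (Bob proposes): Alice gets 7 if talks fail, so Bob offers 7 and keeps 493.
Round 2 (Alice proposes): Bob can get 493 next round, worth 0.92 × 493 = 453.56 now, so Alice offers 453.56, keeping 46.44.
So by rejecting in round 1, Alice gets 46.44 next round, worth 0.6 × 46.44 = 27.864 now.
Offer 34 ≥ 27.864, so Alice accepts.

Accept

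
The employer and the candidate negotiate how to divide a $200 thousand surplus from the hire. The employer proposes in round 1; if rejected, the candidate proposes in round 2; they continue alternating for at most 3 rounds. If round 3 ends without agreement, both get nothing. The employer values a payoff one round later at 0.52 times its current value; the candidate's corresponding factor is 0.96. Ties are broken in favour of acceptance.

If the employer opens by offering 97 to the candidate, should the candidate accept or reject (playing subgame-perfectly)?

Round 3 (the employer proposes): the candidate will accept anything ≥ 0, so the employer offers 0 and keeps 200.
Round 2 (the candidate proposes): the employer can get 200 next round, worth 0.52 × 200 = 104 now. The candidate offers 104 and keeps 200 − 104 = 96.
So by rejecting in round 1, the candidate gets 96 next round, worth 0.96 × 96 = 92.16 now.
Offer 97 ≥ 92.16, so the candidate accepts.

Accept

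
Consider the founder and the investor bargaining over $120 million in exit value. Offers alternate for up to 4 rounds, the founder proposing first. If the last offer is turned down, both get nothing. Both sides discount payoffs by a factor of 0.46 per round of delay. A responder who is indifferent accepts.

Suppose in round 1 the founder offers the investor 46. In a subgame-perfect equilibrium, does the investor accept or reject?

Accept

Round 4 (the investor proposes): rejection yields 0 for the founder; the investor offers 0 and keeps 120.
Round 3 (the founder proposes): the investor can get 120 next round, worth 0.46 × 120 = 55.2 now, so the founder offers 55.2, keeping 64.8.
Round 2 (the investor proposes): the founder can get 64.8 next round, worth 0.46 × 64.8 = 29.808 now; the investor offers that and keeps 90.192.
So by rejecting in round 1, the investor gets 90.192 next round, worth 0.46 × 90.192 = 41.48832 now.
Offer 46 ≥ 41.48832, so the investor accepts.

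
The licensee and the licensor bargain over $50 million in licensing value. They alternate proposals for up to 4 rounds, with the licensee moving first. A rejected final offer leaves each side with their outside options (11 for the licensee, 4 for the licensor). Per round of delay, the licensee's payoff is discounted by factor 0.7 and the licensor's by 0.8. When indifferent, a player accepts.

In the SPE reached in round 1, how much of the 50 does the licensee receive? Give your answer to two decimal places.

20.53

Round 4 (the licensor proposes): the licensee gets 11 if talks fail, so the licensor offers 11 and keeps 39.
Round 3 (the licensee proposes): the licensor can get 39 next round, worth 0.8 × 39 = 31.2 now, so the licensee offers 31.2, keeping 18.8.
Round 2 (the licensor proposes): the licensee can get 18.8 next round, worth 0.7 × 18.8 = 13.16 now, so the licensor offers 13.16, keeping 36.84.
Round 1 (the licensee proposes): the licensor can get 36.84 next round, worth 0.8 × 36.84 = 29.472 now. The licensee offers 29.472 and keeps 50 − 29.472 = 20.528.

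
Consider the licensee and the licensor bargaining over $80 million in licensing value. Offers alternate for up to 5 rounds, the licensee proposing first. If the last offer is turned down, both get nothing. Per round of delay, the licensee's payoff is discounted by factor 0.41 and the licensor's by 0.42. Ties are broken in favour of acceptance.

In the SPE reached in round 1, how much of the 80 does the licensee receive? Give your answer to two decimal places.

Round 5 (the licensee proposes): the licensor will accept anything ≥ 0, so the licensee offers 0 and keeps 80.
Round 4 (the licensor proposes): the licensee can get 80 next round, worth 0.41 × 80 = 32.8 now; the licensor offers that and keeps 47.2.
Round 3 (the licensee proposes): the licensor can get 47.2 next round, worth 0.42 × 47.2 = 19.824 now. The licensee offers 19.824 and keeps 80 − 19.824 = 60.176.
Round 2 (the licensor proposes): the licensee can get 60.176 next round, worth 0.41 × 60.176 = 24.67216 now; the licensor offers that and keeps 55.32784.
Round 1 (the licensee proposes): the licensor can get 55.32784 next round, worth 0.42 × 55.32784 = 23.2376928 now; the licensee offers that and keeps 56.7623072.

56.76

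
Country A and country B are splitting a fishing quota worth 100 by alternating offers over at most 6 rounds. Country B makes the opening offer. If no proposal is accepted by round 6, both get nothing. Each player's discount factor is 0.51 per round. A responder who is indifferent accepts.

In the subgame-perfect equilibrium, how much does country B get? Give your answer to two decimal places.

Round 6 (country A proposes): country B will accept anything ≥ 0, so country A offers 0 and keeps 100.
Round 5 (country B proposes): country A can get 100 next round, worth 0.51 × 100 = 51 now, so country B offers 51, keeping 49.
Round 4 (country A proposes): country B can get 49 next round, worth 0.51 × 49 = 24.99 now; country A offers that and keeps 75.01.
Round 3 (country B proposes): country A can get 75.01 next round, worth 0.51 × 75.01 = 38.2551 now; country B offers that and keeps 61.7449.
Round 2 (country A proposes): country B can get 61.7449 next round, worth 0.51 × 61.7449 = 31.489899 now; country A offers that and keeps 68.510101.
Round 1 (country B proposes): country A can get 68.510101 next round, worth 0.51 × 68.510101 = 34.94015151 now. Country B offers 34.94015151 and keeps 100 − 34.94015151 = 65.05984849.

65.06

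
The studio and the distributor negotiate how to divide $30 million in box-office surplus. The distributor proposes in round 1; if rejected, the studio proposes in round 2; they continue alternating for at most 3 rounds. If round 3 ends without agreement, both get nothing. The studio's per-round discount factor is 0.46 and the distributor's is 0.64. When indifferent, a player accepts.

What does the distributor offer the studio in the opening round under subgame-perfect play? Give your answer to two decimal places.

4.97

Round 3 (the distributor proposes): rejection yields 0 for the studio; the distributor offers 0 and keeps 30.
Round 2 (the studio proposes): the distributor can get 30 next round, worth 0.64 × 30 = 19.2 now; the studio offers that and keeps 10.8.
Round 1 (the distributor proposes): the studio can get 10.8 next round, worth 0.46 × 10.8 = 4.968 now. The distributor offers 4.968 and keeps 30 − 4.968 = 25.032.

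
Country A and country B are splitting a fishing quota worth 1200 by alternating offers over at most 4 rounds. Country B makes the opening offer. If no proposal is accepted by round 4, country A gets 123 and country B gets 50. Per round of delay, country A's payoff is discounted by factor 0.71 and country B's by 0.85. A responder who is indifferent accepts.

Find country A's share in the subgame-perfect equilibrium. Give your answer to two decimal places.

Round 4 (country A proposes): country B gets 50 if talks fail, so country A offers 50 and keeps 1150.
Round 3 (country B proposes): country A can get 1150 next round, worth 0.71 × 1150 = 816.5 now, so country B offers 816.5, keeping 383.5.
Round 2 (country A proposes): country B can get 383.5 next round, worth 0.85 × 383.5 = 325.975 now, so country A offers 325.975, keeping 874.025.
Round 1 (country B proposes): country A can get 874.025 next round, worth 0.71 × 874.025 = 620.55775 now. Country B offers 620.55775 and keeps 1200 − 620.55775 = 579.44225.

620.56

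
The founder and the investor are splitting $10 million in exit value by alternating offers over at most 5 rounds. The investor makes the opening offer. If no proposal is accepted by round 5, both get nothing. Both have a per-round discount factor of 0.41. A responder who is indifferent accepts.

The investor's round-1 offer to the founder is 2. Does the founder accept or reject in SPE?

Round 5 (the investor proposes): the founder will accept anything ≥ 0, so the investor offers 0 and keeps 10.
Round 4 (the founder proposes): the investor can get 10 next round, worth 0.41 × 10 = 4.1 now. The founder offers 4.1 and keeps 10 − 4.1 = 5.9.
Round 3 (the investor proposes): the founder can get 5.9 next round, worth 0.41 × 5.9 = 2.419 now, so the investor offers 2.419, keeping 7.581.
Round 2 (the founder proposes): the investor can get 7.581 next round, worth 0.41 × 7.581 = 3.10821 now. The founder offers 3.10821 and keeps 10 − 3.10821 = 6.89179.
So by rejecting in round 1, the founder gets 6.89179 next round, worth 0.41 × 6.89179 = 2.8256339 now.
Offer 2 < 2.8256339, so the founder rejects.

Reject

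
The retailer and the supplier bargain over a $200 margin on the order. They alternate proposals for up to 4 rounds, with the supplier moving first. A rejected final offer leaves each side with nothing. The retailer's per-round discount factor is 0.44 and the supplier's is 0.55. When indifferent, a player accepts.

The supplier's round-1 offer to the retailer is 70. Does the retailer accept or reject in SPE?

Work out the retailer's continuation value if the offer is rejected.
Round 4 (the retailer proposes): the supplier will accept anything ≥ 0, so the retailer offers 0 and keeps 200.
Round 3 (the supplier proposes): the retailer can get 200 next round, worth 0.44 × 200 = 88 now. The supplier offers 88 and keeps 200 − 88 = 112.
Round 2 (the retailer proposes): the supplier can get 112 next round, worth 0.55 × 112 = 61.6 now, so the retailer offers 61.6, keeping 138.4.
So by rejecting in round 1, the retailer gets 138.4 next round, worth 0.44 × 138.4 = 60.896 now.
Offer 70 ≥ 60.896, so the retailer accepts.

Accept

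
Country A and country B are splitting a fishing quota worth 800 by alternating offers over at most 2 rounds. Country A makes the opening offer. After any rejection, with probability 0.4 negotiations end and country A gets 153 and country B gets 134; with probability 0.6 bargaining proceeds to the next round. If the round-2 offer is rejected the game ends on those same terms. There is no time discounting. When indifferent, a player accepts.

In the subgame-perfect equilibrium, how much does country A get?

358.2

Round 2 (country B proposes): country A gets 153 if talks fail, so country B offers 153 and keeps 647.
Round 1 (country A proposes): rejecting gives country B an expected 0.6 × 647 + 0.4 × 134 = 441.8, so country A offers 441.8, keeping 358.2.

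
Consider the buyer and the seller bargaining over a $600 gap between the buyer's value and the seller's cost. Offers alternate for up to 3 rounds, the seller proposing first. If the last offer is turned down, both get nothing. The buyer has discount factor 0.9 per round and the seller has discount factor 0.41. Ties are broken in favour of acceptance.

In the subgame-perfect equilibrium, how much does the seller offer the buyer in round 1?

318.6

Round 3 (the seller proposes): rejection yields 0 for the buyer; the seller offers 0 and keeps 600.
Round 2 (the buyer proposes): the seller can get 600 next round, worth 0.41 × 600 = 246 now, so the buyer offers 246, keeping 354.
Round 1 (the seller proposes): the buyer can get 354 next round, worth 0.9 × 354 = 318.6 now; the seller offers that and keeps 281.4.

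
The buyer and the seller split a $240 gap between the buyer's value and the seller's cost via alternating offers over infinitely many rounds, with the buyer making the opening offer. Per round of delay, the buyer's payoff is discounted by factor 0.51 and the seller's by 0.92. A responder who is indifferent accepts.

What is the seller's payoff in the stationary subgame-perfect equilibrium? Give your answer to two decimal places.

Let x be the buyer's share when the buyer proposes and y be the seller's share when the seller proposes.
The seller accepts iff offered ≥ 0.92·y, so x = 240 − 0.92y. Symmetrically y = 240 − 0.51x.
Substituting: x = 240 − 0.92(240 − 0.51x), giving x(1 − 0.51·0.92) = 240(1 − 0.92).
So x = 240 × 0.08 / 0.5308 ≈ 36.1718, and the seller receives 240 − x ≈ 203.8282.

203.83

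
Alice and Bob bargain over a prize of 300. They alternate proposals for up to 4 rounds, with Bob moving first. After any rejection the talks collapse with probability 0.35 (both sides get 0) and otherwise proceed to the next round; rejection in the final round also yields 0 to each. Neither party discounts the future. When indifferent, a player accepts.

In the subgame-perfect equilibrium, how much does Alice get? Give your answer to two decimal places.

Round 4 (Alice proposes): rejection yields 0 for Bob; Alice offers 0 and keeps 300.
Round 3 (Bob proposes): rejecting gives Alice an expected 0.65 × 300 = 195. Bob offers 195 and keeps 300 − 195 = 105.
Round 2 (Alice proposes): rejecting gives Bob an expected 0.65 × 105 = 68.25, so Alice offers 68.25, keeping 231.75.
Round 1 (Bob proposes): rejecting gives Alice an expected 0.65 × 231.75 = 150.6375, so Bob offers 150.6375, keeping 149.3625.

150.64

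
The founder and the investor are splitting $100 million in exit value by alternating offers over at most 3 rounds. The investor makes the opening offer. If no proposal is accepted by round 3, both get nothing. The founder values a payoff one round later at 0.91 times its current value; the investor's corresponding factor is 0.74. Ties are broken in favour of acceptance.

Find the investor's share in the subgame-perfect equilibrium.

76.34

By backward induction:
Round 3 (the investor proposes): rejection yields 0 for the founder; the investor offers 0 and keeps 100.
Round 2 (the founder proposes): the investor can get 100 next round, worth 0.74 × 100 = 74 now; the founder offers that and keeps 26.
Round 1 (the investor proposes): the founder can get 26 next round, worth 0.91 × 26 = 23.66 now; the investor offers that and keeps 76.34.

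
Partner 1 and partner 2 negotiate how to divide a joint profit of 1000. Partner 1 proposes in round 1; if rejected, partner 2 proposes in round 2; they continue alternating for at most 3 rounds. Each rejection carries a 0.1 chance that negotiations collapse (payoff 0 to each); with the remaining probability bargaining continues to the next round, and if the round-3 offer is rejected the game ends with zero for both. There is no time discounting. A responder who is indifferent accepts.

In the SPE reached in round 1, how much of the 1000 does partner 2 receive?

90

By backward induction:
Round 3 (partner 1 proposes): partner 2 will accept anything ≥ 0, so partner 1 offers 0 and keeps 1000.
Round 2 (partner 2 proposes): rejecting gives partner 1 an expected 0.9 × 1000 = 900, so partner 2 offers 900, keeping 100.
Round 1 (partner 1 proposes): rejecting gives partner 2 an expected 0.9 × 100 = 90, so partner 1 offers 90, keeping 910.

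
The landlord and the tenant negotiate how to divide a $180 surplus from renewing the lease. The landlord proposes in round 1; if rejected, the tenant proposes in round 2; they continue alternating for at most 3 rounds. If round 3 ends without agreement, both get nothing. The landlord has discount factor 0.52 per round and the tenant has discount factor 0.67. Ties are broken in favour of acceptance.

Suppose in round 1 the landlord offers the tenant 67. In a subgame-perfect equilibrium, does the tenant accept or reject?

Accept

Round 3 (the landlord proposes): the tenant will accept anything ≥ 0, so the landlord offers 0 and keeps 180.
Round 2 (the tenant proposes): the landlord can get 180 next round, worth 0.52 × 180 = 93.6 now; the tenant offers that and keeps 86.4.
So by rejecting in round 1, the tenant gets 86.4 next round, worth 0.67 × 86.4 = 57.888 now.
Offer 67 ≥ 57.888, so the tenant accepts.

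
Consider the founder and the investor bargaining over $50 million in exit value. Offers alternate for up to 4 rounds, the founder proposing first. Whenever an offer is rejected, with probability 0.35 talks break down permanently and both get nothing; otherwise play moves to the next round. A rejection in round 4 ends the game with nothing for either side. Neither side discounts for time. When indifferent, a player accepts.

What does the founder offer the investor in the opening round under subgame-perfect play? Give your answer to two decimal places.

Round 4 (the investor proposes): the founder will accept anything ≥ 0, so the investor offers 0 and keeps 50.
Round 3 (the founder proposes): rejecting gives the investor an expected 0.65 × 50 = 32.5; the founder offers that and keeps 17.5.
Round 2 (the investor proposes): rejecting gives the founder an expected 0.65 × 17.5 = 11.375. The investor offers 11.375 and keeps 50 − 11.375 = 38.625.
Round 1 (the founder proposes): rejecting gives the investor an expected 0.65 × 38.625 = 25.10625. The founder offers 25.10625 and keeps 50 − 25.10625 = 24.89375.

25.11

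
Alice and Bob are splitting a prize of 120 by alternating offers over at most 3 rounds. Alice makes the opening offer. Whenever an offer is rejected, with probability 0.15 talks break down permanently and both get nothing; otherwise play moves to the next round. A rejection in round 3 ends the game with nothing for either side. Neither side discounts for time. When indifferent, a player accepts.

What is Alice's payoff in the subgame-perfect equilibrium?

By backward induction:
Round 3 (Alice proposes): rejection yields 0 for Bob; Alice offers 0 and keeps 120.
Round 2 (Bob proposes): rejecting gives Alice an expected 0.85 × 120 = 102, so Bob offers 102, keeping 18.
Round 1 (Alice proposes): rejecting gives Bob an expected 0.85 × 18 = 15.3; Alice offers that and keeps 104.7.

104.7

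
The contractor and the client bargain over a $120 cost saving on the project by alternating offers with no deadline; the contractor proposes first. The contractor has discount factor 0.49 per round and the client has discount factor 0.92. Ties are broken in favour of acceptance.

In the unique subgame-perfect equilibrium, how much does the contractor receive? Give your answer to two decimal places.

17.48

When the contractor proposes, the client accepts any offer worth at least 0.92 times what the client would get by proposing next round; and vice versa.
This gives x = 120 − 0.92y and y = 120 − 0.49x, where x and y are each side's share when it proposes.
Hence (1 − 0.92·0.49)x = 120(1 − 0.92), i.e. 0.5492·x = 9.6.
x ≈ 17.4800; the client's share is 120 − x ≈ 102.5200.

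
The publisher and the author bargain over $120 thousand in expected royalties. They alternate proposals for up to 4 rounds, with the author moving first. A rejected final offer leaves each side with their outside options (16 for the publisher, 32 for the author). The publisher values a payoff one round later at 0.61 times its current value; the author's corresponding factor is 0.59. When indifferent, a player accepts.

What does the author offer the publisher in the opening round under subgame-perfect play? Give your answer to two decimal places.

49.33

Round 4 (the publisher proposes): the author gets 32 if talks fail, so the publisher offers 32 and keeps 88.
Round 3 (the author proposes): the publisher can get 88 next round, worth 0.61 × 88 = 53.68 now; the author offers that and keeps 66.32.
Round 2 (the publisher proposes): the author can get 66.32 next round, worth 0.59 × 66.32 = 39.1288 now, so the publisher offers 39.1288, keeping 80.8712.
Round 1 (the author proposes): the publisher can get 80.8712 next round, worth 0.61 × 80.8712 = 49.331432 now; the author offers that and keeps 70.668568.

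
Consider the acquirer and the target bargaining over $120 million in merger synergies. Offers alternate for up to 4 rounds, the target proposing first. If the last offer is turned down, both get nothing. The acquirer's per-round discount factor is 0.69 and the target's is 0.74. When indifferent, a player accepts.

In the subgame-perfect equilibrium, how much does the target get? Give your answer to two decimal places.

56.19

Round 4 (the acquirer proposes): the target will accept anything ≥ 0, so the acquirer offers 0 and keeps 120.
Round 3 (the target proposes): the acquirer can get 120 next round, worth 0.69 × 120 = 82.8 now. The target offers 82.8 and keeps 120 − 82.8 = 37.2.
Round 2 (the acquirer proposes): the target can get 37.2 next round, worth 0.74 × 37.2 = 27.528 now; the acquirer offers that and keeps 92.472.
Round 1 (the target proposes): the acquirer can get 92.472 next round, worth 0.69 × 92.472 = 63.80568 now. The target offers 63.80568 and keeps 120 − 63.80568 = 56.19432.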